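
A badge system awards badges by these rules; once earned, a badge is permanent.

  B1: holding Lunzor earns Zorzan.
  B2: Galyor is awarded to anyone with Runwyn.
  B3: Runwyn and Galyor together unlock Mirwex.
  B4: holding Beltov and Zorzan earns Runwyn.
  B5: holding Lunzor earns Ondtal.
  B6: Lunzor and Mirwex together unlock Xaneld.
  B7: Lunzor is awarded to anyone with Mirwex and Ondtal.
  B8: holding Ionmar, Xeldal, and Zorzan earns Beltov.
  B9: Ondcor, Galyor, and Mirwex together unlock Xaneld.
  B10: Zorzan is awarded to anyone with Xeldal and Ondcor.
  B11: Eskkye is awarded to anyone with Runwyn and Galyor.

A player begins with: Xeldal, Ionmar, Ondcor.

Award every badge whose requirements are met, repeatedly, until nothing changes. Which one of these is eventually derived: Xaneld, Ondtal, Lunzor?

With Xeldal and Ondcor, Zorzan is earned (B10).
With Ionmar, Xeldal, and Zorzan, Beltov is earned (B8).
With Beltov and Zorzan, Runwyn is earned (B4).
With Runwyn, Galyor is earned (B2).
With Runwyn and Galyor, Mirwex is earned (B3).
With Ondcor, Galyor, and Mirwex, Xaneld is earned (B9).
Lunzor would need Mirwex and Ondtal (B7), but Ondtal is never earned. Ondtal would need Lunzor (B5), but Lunzor is never earned.

Xaneld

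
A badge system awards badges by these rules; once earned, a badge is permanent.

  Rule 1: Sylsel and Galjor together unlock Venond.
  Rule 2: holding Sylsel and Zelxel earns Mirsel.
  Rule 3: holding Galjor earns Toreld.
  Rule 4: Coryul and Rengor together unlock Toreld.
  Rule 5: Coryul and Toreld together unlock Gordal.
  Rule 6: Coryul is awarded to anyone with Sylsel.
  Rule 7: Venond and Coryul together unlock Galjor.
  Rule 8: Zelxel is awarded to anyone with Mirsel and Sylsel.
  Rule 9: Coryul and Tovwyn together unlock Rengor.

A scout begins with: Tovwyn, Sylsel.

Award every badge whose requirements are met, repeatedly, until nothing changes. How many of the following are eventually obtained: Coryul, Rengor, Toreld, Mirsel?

With Sylsel, Coryul is earned (Rule 6).
With Coryul and Tovwyn, Rengor is earned (Rule 9).
With Coryul and Rengor, Toreld is earned (Rule 4).
Coryul: reached.
Rengor: reached.
Toreld: reached.
Mirsel would need Sylsel and Zelxel (Rule 2), but Zelxel is never earned.
Reached: Coryul, Rengor, and Toreld — 3 of the 4.

3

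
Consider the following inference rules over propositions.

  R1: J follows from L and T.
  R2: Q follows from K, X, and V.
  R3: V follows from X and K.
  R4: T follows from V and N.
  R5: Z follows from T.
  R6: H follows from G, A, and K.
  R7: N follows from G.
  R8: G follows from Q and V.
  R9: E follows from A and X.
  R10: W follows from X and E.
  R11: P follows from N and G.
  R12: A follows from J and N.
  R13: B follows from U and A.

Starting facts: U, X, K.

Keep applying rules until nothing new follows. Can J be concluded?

J would need L and T (R1), but L is never established.

No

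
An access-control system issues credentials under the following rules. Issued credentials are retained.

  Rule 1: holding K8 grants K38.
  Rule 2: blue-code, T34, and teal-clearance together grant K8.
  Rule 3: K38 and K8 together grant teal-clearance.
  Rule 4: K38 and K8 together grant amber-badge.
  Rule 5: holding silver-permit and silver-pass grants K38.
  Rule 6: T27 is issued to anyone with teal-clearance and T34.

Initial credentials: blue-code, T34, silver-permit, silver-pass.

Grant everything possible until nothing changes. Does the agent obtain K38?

Yes

Holding silver-permit and silver-pass grants K38 (Rule 5).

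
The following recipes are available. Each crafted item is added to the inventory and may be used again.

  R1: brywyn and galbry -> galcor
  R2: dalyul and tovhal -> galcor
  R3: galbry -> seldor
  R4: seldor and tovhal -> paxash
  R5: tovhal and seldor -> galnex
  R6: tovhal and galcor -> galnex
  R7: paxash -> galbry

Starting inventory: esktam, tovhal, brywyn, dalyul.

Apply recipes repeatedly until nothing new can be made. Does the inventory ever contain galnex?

dalyul and tovhal -> galcor (R2).
Using R6, tovhal and galcor make galnex.

Yes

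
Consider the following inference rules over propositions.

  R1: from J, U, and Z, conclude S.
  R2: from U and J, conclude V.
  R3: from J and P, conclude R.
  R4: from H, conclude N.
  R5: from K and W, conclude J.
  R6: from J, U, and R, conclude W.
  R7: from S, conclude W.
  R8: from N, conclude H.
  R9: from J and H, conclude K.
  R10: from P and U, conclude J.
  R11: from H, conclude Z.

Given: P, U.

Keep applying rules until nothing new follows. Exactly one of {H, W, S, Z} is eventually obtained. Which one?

P and U hold, so J follows (R10).
From J and P, R3 gives R.
J, U, and R hold, so W follows (R6).
H would need N (R8), but N is never established. Z would need H (R11), but H is never established. S would need J, U, and Z (R1), but Z is never established.

W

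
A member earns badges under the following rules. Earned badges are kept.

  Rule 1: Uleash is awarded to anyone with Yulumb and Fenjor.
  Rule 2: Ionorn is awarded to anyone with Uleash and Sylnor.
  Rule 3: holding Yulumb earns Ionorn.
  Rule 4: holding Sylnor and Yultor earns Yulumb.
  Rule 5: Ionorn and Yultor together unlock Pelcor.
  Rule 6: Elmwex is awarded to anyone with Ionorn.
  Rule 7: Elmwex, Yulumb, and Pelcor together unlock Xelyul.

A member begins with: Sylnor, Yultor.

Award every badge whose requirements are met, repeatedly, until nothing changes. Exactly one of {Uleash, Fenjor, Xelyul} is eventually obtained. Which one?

Xelyul

With Sylnor and Yultor, Yulumb is earned (Rule 4).
With Yulumb, Ionorn is earned (Rule 3).
With Ionorn, Elmwex is earned (Rule 6).
With Ionorn and Yultor, Pelcor is earned (Rule 5).
With Elmwex, Yulumb, and Pelcor, Xelyul is earned (Rule 7).
No rule produces Fenjor, and it is not given. Uleash would need Yulumb and Fenjor (Rule 1), but Fenjor is never earned.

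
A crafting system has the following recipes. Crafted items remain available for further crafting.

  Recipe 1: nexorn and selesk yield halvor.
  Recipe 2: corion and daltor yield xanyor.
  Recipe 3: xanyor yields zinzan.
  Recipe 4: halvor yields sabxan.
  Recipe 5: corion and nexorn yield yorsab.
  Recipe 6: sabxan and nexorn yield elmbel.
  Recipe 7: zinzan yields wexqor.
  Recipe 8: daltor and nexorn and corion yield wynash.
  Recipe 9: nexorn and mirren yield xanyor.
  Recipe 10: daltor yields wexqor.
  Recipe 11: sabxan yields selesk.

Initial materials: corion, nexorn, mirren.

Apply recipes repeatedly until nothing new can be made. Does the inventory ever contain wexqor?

Using Recipe 9, nexorn and mirren make xanyor.
xanyor → zinzan (Recipe 3).
zinzan → wexqor (Recipe 7).

Yes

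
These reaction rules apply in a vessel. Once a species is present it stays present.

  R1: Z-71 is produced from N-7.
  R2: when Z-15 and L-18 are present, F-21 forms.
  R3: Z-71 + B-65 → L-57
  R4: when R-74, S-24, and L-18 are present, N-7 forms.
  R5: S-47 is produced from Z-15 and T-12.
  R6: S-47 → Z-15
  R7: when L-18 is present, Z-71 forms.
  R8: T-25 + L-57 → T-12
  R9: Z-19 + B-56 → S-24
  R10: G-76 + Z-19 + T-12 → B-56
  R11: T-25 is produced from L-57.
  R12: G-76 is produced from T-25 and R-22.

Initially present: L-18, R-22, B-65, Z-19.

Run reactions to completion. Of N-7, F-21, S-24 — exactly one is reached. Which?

S-24

L-18 present → Z-71 forms (R7).
Z-71 and B-65 present → L-57 forms (R3).
L-57 present → T-25 forms (R11).
T-25 and L-57 present → T-12 forms (R8).
T-25 and R-22 present → G-76 forms (R12).
G-76, Z-19, and T-12 present → B-56 forms (R10).
Z-19 and B-56 present → S-24 forms (R9).
F-21 would need Z-15 and L-18 (R2), but Z-15 never forms. N-7 would need R-74, S-24, and L-18 (R4), but R-74 never forms.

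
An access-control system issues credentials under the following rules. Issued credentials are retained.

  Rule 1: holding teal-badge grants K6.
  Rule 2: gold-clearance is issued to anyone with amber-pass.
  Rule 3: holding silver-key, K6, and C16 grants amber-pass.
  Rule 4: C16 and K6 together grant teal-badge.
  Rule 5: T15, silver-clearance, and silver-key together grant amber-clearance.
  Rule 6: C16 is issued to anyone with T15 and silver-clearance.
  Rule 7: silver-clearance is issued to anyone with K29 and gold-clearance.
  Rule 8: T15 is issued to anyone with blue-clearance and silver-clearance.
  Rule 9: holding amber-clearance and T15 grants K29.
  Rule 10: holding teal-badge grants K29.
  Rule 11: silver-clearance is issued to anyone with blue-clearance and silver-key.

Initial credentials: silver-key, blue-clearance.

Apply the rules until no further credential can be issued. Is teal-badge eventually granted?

teal-badge would need C16 and K6 (Rule 4), but K6 is never granted.

No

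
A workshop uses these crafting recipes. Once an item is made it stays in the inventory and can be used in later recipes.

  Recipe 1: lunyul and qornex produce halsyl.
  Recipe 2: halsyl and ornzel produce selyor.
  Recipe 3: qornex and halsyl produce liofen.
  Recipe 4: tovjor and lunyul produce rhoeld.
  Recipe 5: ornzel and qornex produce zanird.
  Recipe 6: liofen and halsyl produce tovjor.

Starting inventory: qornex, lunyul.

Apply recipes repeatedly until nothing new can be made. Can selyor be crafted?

selyor would need halsyl and ornzel (Recipe 2), but ornzel is never obtained.

No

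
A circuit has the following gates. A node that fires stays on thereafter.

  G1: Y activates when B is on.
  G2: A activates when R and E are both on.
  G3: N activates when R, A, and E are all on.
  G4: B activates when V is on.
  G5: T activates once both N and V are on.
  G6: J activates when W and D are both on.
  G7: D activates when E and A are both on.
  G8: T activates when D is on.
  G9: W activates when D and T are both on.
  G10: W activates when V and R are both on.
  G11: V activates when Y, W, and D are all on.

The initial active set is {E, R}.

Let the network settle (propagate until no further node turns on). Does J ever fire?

G2: R and E on → A on.
E and A are on, so D activates (G7).
D is on, so T activates (G8).
G9: D and T on → W on.
W and D are on, so J activates (G6).

Yes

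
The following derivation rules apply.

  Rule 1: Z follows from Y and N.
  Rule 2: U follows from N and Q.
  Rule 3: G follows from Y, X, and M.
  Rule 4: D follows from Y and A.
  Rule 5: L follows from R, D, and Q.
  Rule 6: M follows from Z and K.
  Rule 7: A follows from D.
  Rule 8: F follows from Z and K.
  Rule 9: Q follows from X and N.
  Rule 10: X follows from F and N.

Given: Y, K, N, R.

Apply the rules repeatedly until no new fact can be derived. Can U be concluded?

Yes

From Y and N, Rule 1 gives Z.
Z and K hold, so F follows (Rule 8).
F and N hold, so X follows (Rule 10).
X and N hold, so Q follows (Rule 9).
N and Q hold, so U follows (Rule 2).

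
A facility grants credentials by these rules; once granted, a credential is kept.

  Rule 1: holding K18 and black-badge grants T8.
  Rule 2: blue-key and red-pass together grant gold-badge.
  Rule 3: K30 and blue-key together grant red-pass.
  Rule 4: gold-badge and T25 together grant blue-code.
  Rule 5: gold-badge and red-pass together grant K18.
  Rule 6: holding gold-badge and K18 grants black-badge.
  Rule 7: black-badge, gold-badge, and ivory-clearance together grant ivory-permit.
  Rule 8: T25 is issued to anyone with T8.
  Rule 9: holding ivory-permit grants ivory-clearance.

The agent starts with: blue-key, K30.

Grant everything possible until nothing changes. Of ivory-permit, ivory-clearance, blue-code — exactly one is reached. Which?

Holding K30 and blue-key grants red-pass (Rule 3).
Holding blue-key and red-pass grants gold-badge (Rule 2).
Holding gold-badge and red-pass grants K18 (Rule 5).
Holding gold-badge and K18 grants black-badge (Rule 6).
Holding K18 and black-badge grants T8 (Rule 1).
Holding T8 grants T25 (Rule 8).
Holding gold-badge and T25 grants blue-code (Rule 4).
ivory-clearance would need ivory-permit (Rule 9), but ivory-permit is never granted. ivory-permit would need black-badge, gold-badge, and ivory-clearance (Rule 7), but ivory-clearance is never granted.

blue-code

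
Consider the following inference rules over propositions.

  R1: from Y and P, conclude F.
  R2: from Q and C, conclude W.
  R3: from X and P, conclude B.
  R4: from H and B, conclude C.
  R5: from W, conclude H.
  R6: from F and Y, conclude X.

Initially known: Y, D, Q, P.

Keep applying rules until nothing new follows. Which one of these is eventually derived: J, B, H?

B

From Y and P, R1 gives F.
F and Y hold, so X follows (R6).
X and P hold, so B follows (R3).
No rule produces J, and it is not given. H would need W (R5), but W is never established.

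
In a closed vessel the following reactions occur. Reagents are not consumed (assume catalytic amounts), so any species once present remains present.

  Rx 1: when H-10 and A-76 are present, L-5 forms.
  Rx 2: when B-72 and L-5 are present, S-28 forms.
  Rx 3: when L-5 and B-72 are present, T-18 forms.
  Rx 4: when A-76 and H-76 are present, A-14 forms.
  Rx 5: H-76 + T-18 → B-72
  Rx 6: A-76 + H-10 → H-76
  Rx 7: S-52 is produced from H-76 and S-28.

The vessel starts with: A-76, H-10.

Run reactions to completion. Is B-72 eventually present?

B-72 would need H-76 and T-18 (Rx 5), but T-18 never forms.

No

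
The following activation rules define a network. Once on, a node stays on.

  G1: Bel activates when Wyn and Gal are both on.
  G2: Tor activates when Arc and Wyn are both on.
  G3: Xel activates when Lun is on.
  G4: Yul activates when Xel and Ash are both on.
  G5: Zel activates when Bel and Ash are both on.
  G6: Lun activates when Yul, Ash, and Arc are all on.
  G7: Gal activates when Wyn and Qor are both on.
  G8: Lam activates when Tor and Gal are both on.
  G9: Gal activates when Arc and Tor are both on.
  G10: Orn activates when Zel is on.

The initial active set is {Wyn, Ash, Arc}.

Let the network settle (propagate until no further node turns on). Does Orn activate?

Yes

G2: Arc and Wyn on → Tor on.
Arc and Tor are on, so Gal activates (G9).
G1: Wyn and Gal on → Bel on.
Bel and Ash are on, so Zel activates (G5).
Zel is on, so Orn activates (G10).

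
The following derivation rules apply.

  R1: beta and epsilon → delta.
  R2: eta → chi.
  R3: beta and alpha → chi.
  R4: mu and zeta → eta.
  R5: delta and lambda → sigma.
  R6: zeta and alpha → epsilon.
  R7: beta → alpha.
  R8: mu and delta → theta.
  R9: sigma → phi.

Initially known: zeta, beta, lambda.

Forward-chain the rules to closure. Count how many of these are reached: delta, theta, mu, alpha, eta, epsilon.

From beta, R7 gives alpha.
zeta and alpha hold, so epsilon follows (R6).
From beta and epsilon, R1 gives delta.
delta: reached.
theta would need mu and delta (R8), but mu is never established.
No rule produces mu, and it is not given.
alpha: reached.
eta would need mu and zeta (R4), but mu is never established.
epsilon: reached.
Reached: delta, alpha, and epsilon — 3 of the 6.

3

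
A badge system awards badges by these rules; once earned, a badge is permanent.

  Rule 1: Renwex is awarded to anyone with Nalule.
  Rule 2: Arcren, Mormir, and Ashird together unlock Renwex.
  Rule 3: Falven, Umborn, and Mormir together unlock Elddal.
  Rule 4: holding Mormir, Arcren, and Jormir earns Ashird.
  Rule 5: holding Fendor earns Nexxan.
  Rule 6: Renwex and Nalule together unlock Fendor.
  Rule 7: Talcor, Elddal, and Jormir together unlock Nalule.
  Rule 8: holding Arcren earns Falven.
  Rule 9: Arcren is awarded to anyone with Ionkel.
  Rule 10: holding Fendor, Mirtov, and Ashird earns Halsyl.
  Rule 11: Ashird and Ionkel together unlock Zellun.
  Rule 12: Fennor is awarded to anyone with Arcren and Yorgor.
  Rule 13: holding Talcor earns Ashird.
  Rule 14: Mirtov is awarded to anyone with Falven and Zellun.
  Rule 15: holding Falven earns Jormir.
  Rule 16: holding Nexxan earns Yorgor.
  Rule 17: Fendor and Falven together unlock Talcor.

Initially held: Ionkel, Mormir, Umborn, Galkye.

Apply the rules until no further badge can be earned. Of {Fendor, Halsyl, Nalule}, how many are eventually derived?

0

Fendor would need Renwex and Nalule (Rule 6), but Nalule is never earned.
Halsyl would need Fendor, Mirtov, and Ashird (Rule 10), but Fendor is never earned.
Nalule would need Talcor, Elddal, and Jormir (Rule 7), but Talcor is never earned.
None of the 3 are reached.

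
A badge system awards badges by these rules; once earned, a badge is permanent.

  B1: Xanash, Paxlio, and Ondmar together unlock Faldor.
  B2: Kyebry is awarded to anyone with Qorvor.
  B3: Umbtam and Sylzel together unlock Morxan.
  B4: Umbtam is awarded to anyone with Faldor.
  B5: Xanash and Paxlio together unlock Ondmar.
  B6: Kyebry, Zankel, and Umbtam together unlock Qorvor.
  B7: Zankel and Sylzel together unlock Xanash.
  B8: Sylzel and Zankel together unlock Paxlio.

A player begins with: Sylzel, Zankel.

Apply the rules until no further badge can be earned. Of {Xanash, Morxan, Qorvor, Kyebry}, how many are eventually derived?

2

With Zankel and Sylzel, Xanash is earned (B7).
With Sylzel and Zankel, Paxlio is earned (B8).
With Xanash and Paxlio, Ondmar is earned (B5).
With Xanash, Paxlio, and Ondmar, Faldor is earned (B1).
With Faldor, Umbtam is earned (B4).
With Umbtam and Sylzel, Morxan is earned (B3).
Xanash: reached.
Morxan: reached.
Qorvor would need Kyebry, Zankel, and Umbtam (B6), but Kyebry is never earned.
Kyebry would need Qorvor (B2), but Qorvor is never earned.
Reached: Xanash and Morxan — 2 of the 4.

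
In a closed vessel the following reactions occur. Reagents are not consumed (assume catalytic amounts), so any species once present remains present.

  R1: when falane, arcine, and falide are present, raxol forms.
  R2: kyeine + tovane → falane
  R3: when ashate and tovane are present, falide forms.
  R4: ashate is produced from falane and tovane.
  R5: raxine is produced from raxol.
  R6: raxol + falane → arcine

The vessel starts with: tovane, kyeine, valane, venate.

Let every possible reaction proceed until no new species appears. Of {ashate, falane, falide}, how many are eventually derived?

kyeine and tovane present → falane forms (R2).
falane and tovane present → ashate forms (R4).
ashate and tovane present → falide forms (R3).
ashate: reached.
falane: reached.
falide: reached.
All 3 are reached.

3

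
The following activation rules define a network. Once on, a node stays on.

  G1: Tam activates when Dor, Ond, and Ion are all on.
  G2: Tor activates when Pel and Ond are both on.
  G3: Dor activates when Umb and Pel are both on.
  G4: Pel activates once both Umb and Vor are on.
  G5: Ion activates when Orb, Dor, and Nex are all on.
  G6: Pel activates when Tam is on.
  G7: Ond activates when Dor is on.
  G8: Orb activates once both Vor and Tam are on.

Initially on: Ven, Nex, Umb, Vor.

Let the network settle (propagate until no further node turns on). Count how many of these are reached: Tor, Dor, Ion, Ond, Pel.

4

G4: Umb and Vor on → Pel on.
Umb and Pel are on, so Dor activates (G3).
Dor is on, so Ond activates (G7).
Pel and Ond are on, so Tor activates (G2).
Tor: reached.
Dor: reached.
Ion would need Orb, Dor, and Nex (G5), but Orb never turns on.
Ond: reached.
Pel: reached.
Reached: Tor, Dor, Ond, and Pel — 4 of the 5.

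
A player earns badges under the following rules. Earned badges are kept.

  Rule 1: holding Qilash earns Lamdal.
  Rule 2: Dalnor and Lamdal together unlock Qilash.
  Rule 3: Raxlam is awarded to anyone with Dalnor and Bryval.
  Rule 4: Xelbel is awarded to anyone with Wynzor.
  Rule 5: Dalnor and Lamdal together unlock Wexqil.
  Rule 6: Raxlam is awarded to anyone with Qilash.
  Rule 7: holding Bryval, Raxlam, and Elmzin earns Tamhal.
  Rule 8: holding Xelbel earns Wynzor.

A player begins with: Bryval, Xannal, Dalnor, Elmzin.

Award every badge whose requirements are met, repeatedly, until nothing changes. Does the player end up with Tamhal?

With Dalnor and Bryval, Raxlam is earned (Rule 3).
With Bryval, Raxlam, and Elmzin, Tamhal is earned (Rule 7).

Yes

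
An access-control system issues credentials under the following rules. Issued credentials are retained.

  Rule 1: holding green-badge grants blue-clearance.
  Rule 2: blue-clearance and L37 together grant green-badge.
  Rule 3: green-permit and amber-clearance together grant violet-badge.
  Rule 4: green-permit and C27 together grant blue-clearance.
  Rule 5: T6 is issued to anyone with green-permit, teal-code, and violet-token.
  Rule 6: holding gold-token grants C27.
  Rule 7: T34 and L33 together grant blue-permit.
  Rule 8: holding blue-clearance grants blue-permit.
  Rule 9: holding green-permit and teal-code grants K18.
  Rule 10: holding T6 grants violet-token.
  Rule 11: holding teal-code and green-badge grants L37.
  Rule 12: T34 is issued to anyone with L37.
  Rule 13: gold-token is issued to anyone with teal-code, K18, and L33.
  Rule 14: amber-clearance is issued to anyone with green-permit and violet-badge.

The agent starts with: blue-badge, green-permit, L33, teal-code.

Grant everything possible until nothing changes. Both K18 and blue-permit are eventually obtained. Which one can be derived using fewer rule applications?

K18

K18: Holding green-permit and teal-code grants K18 (Rule 9). [1 rule application]
blue-permit: Holding green-permit and teal-code grants K18 (Rule 9). Holding teal-code, K18, and L33 grants gold-token (Rule 13). Holding gold-token grants C27 (Rule 6). Holding green-permit and C27 grants blue-clearance (Rule 4). Holding blue-clearance grants blue-permit (Rule 8). [5 rule applications]
K18 needs fewer.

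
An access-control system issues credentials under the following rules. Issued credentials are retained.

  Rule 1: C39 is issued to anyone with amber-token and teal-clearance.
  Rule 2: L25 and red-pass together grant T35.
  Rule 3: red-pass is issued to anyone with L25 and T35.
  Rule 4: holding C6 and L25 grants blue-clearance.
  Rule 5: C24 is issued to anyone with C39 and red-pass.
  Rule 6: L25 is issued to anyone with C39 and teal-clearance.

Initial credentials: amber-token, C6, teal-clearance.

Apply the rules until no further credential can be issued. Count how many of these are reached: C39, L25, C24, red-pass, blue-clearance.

3

Holding amber-token and teal-clearance grants C39 (Rule 1).
Holding C39 and teal-clearance grants L25 (Rule 6).
Holding C6 and L25 grants blue-clearance (Rule 4).
C39: reached.
L25: reached.
C24 would need C39 and red-pass (Rule 5), but red-pass is never granted.
red-pass would need L25 and T35 (Rule 3), but T35 is never granted.
blue-clearance: reached.
Reached: C39, L25, and blue-clearance — 3 of the 5.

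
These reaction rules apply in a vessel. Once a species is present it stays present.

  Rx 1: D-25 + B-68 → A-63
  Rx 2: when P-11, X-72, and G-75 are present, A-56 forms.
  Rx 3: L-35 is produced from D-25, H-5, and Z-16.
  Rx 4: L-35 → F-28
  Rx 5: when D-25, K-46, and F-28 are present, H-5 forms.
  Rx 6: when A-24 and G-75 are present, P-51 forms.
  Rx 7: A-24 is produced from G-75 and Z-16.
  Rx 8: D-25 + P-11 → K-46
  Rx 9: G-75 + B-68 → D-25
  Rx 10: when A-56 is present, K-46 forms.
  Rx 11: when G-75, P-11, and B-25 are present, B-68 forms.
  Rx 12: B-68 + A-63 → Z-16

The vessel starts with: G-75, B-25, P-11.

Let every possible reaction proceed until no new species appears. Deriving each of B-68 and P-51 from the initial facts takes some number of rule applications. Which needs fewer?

B-68: G-75, P-11, and B-25 present → B-68 forms (Rx 11). [1 rule application]
P-51: G-75, P-11, and B-25 present → B-68 forms (Rx 11). G-75 and B-68 present → D-25 forms (Rx 9). D-25 and B-68 present → A-63 forms (Rx 1). B-68 and A-63 present → Z-16 forms (Rx 12). G-75 and Z-16 present → A-24 forms (Rx 7). A-24 and G-75 present → P-51 forms (Rx 6). [6 rule applications]
B-68 needs fewer.

B-68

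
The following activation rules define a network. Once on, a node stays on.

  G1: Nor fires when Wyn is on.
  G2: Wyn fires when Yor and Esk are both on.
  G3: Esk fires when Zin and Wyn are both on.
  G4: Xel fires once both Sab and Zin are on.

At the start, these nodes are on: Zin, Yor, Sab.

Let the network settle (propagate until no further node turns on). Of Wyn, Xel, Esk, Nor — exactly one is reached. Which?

Xel

G4: Sab and Zin on → Xel on.
Wyn would need Yor and Esk (G2), but Esk never turns on. Nor would need Wyn (G1), but Wyn never turns on. Esk would need Zin and Wyn (G3), but Wyn never turns on.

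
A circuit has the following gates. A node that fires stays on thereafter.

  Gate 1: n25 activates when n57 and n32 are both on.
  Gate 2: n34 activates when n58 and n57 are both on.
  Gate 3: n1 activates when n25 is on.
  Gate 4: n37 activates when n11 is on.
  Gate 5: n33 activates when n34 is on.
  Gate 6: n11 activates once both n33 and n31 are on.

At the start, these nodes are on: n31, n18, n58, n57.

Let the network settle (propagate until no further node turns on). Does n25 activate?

No

n25 would need n57 and n32 (Gate 1), but n32 never turns on.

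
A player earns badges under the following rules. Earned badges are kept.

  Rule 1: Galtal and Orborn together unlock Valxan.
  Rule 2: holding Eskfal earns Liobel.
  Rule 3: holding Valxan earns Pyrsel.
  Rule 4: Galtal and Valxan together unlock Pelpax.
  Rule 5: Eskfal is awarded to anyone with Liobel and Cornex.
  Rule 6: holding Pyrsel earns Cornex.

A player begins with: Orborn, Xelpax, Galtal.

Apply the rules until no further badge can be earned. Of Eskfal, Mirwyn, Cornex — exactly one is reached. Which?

With Galtal and Orborn, Valxan is earned (Rule 1).
With Valxan, Pyrsel is earned (Rule 3).
With Pyrsel, Cornex is earned (Rule 6).
Eskfal would need Liobel and Cornex (Rule 5), but Liobel is never earned. No rule produces Mirwyn, and it is not given.

Cornex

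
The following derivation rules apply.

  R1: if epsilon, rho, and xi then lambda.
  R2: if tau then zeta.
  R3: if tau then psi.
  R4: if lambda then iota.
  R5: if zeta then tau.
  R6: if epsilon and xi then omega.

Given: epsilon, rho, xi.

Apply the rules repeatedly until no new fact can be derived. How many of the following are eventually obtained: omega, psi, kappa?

1

From epsilon and xi, R6 gives omega.
omega: reached.
psi would need tau (R3), but tau is never established.
No rule produces kappa, and it is not given.
Reached: omega — 1 of the 3.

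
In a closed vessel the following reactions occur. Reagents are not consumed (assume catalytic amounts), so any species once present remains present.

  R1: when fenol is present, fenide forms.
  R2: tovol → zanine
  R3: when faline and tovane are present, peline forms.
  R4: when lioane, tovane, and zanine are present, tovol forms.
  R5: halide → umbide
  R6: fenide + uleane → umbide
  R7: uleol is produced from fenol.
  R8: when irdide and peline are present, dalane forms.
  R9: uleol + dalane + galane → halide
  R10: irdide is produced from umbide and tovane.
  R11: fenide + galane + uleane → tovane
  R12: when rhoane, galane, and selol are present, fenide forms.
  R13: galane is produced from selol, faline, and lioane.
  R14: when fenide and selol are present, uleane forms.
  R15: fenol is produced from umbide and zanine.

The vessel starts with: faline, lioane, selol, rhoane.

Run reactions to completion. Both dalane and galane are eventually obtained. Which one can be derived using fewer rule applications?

galane

galane: selol, faline, and lioane present → galane forms (R13). [1 rule application]
dalane: selol, faline, and lioane present → galane forms (R13). rhoane, galane, and selol present → fenide forms (R12). fenide and selol present → uleane forms (R14). fenide, galane, and uleane present → tovane forms (R11). fenide and uleane present → umbide forms (R6). faline and tovane present → peline forms (R3). umbide and tovane present → irdide forms (R10). irdide and peline present → dalane forms (R8). [8 rule applications]
galane needs fewer.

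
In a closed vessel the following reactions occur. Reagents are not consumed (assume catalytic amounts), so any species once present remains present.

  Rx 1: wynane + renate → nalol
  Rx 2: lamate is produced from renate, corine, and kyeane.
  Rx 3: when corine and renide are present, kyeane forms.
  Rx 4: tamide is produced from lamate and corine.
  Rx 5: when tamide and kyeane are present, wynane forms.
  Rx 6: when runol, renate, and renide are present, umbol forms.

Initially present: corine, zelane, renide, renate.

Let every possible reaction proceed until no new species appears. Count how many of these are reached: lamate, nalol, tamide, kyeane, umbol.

corine and renide present → kyeane forms (Rx 3).
renate, corine, and kyeane present → lamate forms (Rx 2).
lamate and corine present → tamide forms (Rx 4).
tamide and kyeane present → wynane forms (Rx 5).
wynane and renate present → nalol forms (Rx 1).
lamate: reached.
nalol: reached.
tamide: reached.
kyeane: reached.
umbol would need runol, renate, and renide (Rx 6), but runol never forms.
Reached: lamate, nalol, tamide, and kyeane — 4 of the 5.

4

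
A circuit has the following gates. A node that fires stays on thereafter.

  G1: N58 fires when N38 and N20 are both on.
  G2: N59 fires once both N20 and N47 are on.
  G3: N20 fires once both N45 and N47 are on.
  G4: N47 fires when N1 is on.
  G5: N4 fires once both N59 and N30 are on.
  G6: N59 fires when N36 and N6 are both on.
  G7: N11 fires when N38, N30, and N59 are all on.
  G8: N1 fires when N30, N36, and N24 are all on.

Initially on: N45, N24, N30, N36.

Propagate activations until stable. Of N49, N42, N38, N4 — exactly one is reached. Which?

N4

N30, N36, and N24 are on, so N1 fires (G8).
N1 is on, so N47 fires (G4).
G3: N45 and N47 on → N20 on.
N20 and N47 are on, so N59 fires (G2).
N59 and N30 are on, so N4 fires (G5).
No rule produces N38, and it is not given. No rule produces N42, and it is not given. No rule produces N49, and it is not given.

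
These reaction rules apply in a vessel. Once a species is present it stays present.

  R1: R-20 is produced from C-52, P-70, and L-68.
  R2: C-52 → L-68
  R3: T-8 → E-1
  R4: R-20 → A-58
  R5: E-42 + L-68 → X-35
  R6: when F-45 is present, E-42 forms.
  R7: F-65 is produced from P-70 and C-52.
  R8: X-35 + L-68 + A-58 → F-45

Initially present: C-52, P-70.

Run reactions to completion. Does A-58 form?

Yes

C-52 present → L-68 forms (R2).
C-52, P-70, and L-68 present → R-20 forms (R1).
R-20 present → A-58 forms (R4).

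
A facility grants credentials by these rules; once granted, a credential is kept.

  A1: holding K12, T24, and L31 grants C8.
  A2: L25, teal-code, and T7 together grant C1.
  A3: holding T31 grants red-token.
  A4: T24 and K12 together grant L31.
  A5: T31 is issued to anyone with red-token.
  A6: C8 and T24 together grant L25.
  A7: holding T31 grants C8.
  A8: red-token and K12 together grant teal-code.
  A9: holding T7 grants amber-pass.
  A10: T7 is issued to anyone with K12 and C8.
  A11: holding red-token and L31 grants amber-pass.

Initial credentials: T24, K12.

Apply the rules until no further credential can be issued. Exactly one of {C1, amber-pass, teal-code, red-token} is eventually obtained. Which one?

amber-pass

Holding T24 and K12 grants L31 (A4).
Holding K12, T24, and L31 grants C8 (A1).
Holding K12 and C8 grants T7 (A10).
Holding T7 grants amber-pass (A9).
red-token would need T31 (A3), but T31 is never granted. C1 would need L25, teal-code, and T7 (A2), but teal-code is never granted. teal-code would need red-token and K12 (A8), but red-token is never granted.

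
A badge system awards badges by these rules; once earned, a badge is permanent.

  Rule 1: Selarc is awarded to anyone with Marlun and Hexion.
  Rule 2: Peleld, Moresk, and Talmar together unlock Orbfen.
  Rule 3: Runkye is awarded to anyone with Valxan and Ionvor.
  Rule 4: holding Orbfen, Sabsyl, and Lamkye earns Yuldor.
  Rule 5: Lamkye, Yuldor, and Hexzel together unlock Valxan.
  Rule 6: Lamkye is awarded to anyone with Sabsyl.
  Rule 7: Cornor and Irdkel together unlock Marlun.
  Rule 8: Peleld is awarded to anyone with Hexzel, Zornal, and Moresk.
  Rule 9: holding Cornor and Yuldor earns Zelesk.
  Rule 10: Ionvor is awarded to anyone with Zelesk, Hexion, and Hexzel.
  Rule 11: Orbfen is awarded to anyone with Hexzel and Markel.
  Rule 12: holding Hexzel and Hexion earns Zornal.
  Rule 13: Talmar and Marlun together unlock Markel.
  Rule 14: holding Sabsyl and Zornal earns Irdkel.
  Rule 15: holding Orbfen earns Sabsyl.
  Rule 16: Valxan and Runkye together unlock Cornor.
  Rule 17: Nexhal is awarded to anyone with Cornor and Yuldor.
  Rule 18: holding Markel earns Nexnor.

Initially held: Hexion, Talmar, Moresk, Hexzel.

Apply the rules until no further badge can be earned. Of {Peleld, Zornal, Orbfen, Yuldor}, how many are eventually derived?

With Hexzel and Hexion, Zornal is earned (Rule 12).
With Hexzel, Zornal, and Moresk, Peleld is earned (Rule 8).
With Peleld, Moresk, and Talmar, Orbfen is earned (Rule 2).
With Orbfen, Sabsyl is earned (Rule 15).
With Sabsyl, Lamkye is earned (Rule 6).
With Orbfen, Sabsyl, and Lamkye, Yuldor is earned (Rule 4).
Peleld: reached.
Zornal: reached.
Orbfen: reached.
Yuldor: reached.
All 4 are reached.

4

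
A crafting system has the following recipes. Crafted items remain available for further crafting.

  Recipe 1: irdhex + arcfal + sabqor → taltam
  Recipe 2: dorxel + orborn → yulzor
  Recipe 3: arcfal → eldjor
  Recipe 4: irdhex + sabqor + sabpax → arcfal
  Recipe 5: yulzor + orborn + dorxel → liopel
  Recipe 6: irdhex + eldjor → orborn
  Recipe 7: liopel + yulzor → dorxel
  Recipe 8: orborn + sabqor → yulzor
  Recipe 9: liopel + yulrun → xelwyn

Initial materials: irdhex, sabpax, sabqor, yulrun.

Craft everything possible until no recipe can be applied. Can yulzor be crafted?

irdhex + sabqor + sabpax → arcfal (Recipe 4).
Using Recipe 3, arcfal makes eldjor.
Using Recipe 6, irdhex and eldjor make orborn.
Using Recipe 8, orborn and sabqor make yulzor.

Yes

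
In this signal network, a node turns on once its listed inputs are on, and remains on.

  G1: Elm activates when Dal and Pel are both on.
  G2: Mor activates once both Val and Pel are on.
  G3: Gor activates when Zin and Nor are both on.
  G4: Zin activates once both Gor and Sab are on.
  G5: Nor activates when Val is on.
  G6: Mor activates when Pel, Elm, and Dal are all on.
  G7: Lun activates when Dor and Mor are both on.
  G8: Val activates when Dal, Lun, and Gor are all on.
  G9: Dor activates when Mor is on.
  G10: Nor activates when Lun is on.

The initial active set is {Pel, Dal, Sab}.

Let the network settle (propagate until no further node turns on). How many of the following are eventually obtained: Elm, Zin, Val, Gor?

G1: Dal and Pel on → Elm on.
Elm: reached.
Zin would need Gor and Sab (G4), but Gor never turns on.
Val would need Dal, Lun, and Gor (G8), but Gor never turns on.
Gor would need Zin and Nor (G3), but Zin never turns on.
Reached: Elm — 1 of the 4.

1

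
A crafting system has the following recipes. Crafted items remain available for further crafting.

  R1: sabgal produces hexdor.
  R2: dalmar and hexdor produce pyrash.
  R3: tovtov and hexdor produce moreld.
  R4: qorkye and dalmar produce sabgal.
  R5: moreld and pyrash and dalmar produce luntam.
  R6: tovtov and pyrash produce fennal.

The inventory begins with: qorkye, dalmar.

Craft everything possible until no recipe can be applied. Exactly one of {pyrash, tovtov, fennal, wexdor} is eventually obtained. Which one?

pyrash

qorkye and dalmar → sabgal (R4).
sabgal → hexdor (R1).
dalmar and hexdor → pyrash (R2).
fennal would need tovtov and pyrash (R6), but tovtov is never obtained. No rule produces wexdor, and it is not given. No rule produces tovtov, and it is not given.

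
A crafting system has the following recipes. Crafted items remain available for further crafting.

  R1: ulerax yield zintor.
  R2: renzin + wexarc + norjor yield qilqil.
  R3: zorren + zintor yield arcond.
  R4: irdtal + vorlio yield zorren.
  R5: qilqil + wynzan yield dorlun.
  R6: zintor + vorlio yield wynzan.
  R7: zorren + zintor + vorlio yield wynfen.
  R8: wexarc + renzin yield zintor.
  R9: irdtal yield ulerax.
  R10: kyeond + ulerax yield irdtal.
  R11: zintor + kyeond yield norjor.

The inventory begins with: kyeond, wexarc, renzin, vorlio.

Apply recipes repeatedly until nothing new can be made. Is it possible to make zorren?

No

zorren would need irdtal and vorlio (R4), but irdtal is never obtained.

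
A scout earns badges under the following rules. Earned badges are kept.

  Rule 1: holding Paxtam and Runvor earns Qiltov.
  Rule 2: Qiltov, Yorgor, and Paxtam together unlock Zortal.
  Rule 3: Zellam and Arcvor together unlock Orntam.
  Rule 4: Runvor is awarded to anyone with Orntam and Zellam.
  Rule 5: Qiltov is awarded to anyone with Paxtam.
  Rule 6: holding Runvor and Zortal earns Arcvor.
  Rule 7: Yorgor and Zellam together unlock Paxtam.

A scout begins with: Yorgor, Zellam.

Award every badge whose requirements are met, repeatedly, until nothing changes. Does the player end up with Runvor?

Runvor would need Orntam and Zellam (Rule 4), but Orntam is never earned.

No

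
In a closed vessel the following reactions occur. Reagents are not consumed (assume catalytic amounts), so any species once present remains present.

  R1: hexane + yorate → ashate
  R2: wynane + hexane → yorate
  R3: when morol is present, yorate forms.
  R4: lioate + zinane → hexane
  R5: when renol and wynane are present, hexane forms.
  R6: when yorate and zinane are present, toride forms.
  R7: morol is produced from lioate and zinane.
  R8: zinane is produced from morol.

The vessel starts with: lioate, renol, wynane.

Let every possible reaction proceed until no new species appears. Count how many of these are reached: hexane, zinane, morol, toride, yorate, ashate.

renol and wynane present → hexane forms (R5).
wynane and hexane present → yorate forms (R2).
hexane and yorate present → ashate forms (R1).
hexane: reached.
zinane would need morol (R8), but morol never forms.
morol would need lioate and zinane (R7), but zinane never forms.
toride would need yorate and zinane (R6), but zinane never forms.
yorate: reached.
ashate: reached.
Reached: hexane, yorate, and ashate — 3 of the 6.

3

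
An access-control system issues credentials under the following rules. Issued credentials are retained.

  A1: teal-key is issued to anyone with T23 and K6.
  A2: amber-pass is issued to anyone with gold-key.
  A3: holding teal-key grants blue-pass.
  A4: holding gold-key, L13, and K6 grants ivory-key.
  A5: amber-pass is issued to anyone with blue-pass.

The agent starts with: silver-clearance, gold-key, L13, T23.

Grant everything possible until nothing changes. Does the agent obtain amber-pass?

Yes

Holding gold-key grants amber-pass (A2).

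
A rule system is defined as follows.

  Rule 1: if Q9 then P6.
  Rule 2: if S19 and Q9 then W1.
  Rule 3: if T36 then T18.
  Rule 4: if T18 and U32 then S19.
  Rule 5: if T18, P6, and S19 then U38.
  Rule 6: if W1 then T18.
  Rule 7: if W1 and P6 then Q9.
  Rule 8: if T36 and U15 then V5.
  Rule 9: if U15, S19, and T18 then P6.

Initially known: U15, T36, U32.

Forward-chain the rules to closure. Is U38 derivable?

Yes

From T36, Rule 3 gives T18.
T18 and U32 hold, so S19 follows (Rule 4).
U15, S19, and T18 hold, so P6 follows (Rule 9).
T18, P6, and S19 hold, so U38 follows (Rule 5).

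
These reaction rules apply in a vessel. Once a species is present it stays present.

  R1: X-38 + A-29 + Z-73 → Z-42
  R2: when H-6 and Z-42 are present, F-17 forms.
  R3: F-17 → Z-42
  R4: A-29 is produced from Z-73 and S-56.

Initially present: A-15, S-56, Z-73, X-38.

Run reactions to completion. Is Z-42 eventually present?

Yes

Z-73 and S-56 present → A-29 forms (R4).
X-38, A-29, and Z-73 present → Z-42 forms (R1).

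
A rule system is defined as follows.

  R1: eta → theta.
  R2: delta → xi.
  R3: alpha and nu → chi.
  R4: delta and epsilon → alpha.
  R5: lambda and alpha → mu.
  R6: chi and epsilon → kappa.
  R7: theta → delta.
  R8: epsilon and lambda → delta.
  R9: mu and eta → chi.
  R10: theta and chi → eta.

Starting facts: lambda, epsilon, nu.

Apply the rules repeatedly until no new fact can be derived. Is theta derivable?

theta would need eta (R1), but eta is never established.

No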